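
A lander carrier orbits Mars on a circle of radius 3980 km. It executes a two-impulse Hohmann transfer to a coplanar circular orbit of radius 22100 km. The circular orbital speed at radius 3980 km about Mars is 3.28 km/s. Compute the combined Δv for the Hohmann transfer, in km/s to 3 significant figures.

Δv = 1.61 km/s

From the circular-orbit relation v² = μ/r at r = 3980 km: μ = v²r = (3.28)² × 3980 = 42818.4 km³/s².
The Hohmann ellipse has a_t = (r₁ + r₂)/2 = 13040 km.
Circular speed at r₁: v₁ = √(μ/r₁) = √(42818.4/3980) = 3.280 km/s.
Transfer-orbit speed at r₁ (vis-viva equation): v_p = √[μ(2/r₁ − 1/a_t)] = 4.270 km/s.
First burn Δv₁ = |v_p − v₁| = 0.9900 km/s.
At r₂, v₂ = √(μ/r₂) = 1.3919 km/s.
Transfer-orbit speed at r₂: v_a = √[μ(2/r₂ − 1/a_t)] = 0.76899 km/s.
Second burn Δv₂ = |v₂ − v_a| = 0.6229 km/s.
Total Δv = Δv₁ + Δv₂ = 1.613 km/s.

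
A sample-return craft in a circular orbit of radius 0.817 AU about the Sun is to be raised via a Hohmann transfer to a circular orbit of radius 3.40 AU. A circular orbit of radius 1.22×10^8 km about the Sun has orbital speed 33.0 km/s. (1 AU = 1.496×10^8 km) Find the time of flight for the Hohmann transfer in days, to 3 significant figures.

t = 559 days

From the circular-orbit relation v² = μ/r at r = 1.22×10^8 km: μ = v²r = (33.0)² × 1.22×10^8 = 1.32858×10^11 km³/s².
In km: r₁ = 0.817 × 1.496×10^8 = 1.222232×10^8 km; r₂ = 3.40 × 1.496×10^8 = 5.0864×10^8 km.
Semi-major axis of the transfer orbit: a_t = (1.222232×10^8 + 5.0864×10^8)/2 = 3.154316×10^8 km.
Transfer time t = π√(a_t³/μ) = π√((3.154316×10^8)³ / 1.32858×10^11) = 4.829×10^7 s.
Converting: 4.829×10^7 s ÷ 86400 s/day = 559 days.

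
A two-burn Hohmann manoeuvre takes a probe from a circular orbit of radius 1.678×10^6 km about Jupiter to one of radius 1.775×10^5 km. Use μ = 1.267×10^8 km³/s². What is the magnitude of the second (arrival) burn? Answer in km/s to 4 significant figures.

Δv₂ = 9.214 km/s

The Hohmann ellipse has a_t = (r₁ + r₂)/2 = 9.2775×10^5 km.
Circular speed at r = 1.775×10^5 km: v_c = √(μ/r) = 26.717 km/s.
Transfer-orbit speed at the same r (vis-viva, a = a_t): v_t = √[μ(2/r − 1/a_t)] = 35.931 km/s.
Δv₂ = |v_t − v_c| = |35.931 − 26.717| = 9.214 km/s.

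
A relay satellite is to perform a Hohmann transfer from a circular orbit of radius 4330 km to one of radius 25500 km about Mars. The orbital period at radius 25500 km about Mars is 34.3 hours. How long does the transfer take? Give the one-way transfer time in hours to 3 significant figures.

t = 7.67 hours

From Kepler's third law T² = 4π²r³/μ at r = 25500 km, T = 34.3 hours = 34.3 × 3600 s = 1.2348×10^5 s: μ = 4π²r³/T² = 42932.6 km³/s².
Transfer-ellipse semi-major axis a_t = (r₁ + r₂)/2 = (4330 + 25500)/2 = 14915 km.
By Kepler's third law the transfer-orbit period is T = 2π√(a_t³/μ), so t = T/2 = 27620 s.
Converting: 27620 s ÷ 3600 s/hour = 7.67 hours.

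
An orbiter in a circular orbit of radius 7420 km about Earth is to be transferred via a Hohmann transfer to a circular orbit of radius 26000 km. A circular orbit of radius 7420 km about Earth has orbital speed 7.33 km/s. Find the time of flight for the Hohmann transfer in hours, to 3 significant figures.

t = 2.99 hours

From the circular-orbit relation v² = μ/r at r = 7420 km: μ = v²r = (7.33)² × 7420 = 3.98668×10^5 km³/s².
Transfer-ellipse semi-major axis a_t = (r₁ + r₂)/2 = (7420 + 26000)/2 = 16710 km.
Transfer time t = π√(a_t³/μ) = π√((16710)³ / 3.98668×10^5) = 10750 s.
Converting: 10750 s ÷ 3600 s/hour = 2.99 hours.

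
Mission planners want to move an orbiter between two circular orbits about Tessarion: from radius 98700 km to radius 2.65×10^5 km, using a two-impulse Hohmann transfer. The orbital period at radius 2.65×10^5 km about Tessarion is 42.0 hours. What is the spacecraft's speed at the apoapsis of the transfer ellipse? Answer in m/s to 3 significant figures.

v = 8110 m/s

From Kepler's third law T² = 4π²r³/μ at r = 2.65×10^5 km, T = 42.0 hours = 42.0 × 3600 s = 1.512×10^5 s: μ = 4π²r³/T² = 3.21361×10^7 km³/s².
Semi-major axis of the transfer orbit: a_t = (98700 + 2.650×10^5)/2 = 1.8185×10^5 km.
At apoapsis, r = 2.650×10^5 km.
From the vis-viva equation, v = √[μ(2/r − 1/a_t)] = 8.113 km/s.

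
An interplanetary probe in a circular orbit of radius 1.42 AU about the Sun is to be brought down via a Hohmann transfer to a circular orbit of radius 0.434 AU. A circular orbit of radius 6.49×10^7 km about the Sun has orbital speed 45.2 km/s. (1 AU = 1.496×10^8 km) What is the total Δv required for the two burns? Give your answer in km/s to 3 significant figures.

From the circular-orbit relation v² = μ/r at r = 6.49×10^7 km: μ = v²r = (45.2)² × 6.49×10^7 = 1.32593×10^11 km³/s².
In km: r₁ = 1.42 × 1.496×10^8 = 2.12432×10^8 km; r₂ = 0.434 × 1.496×10^8 = 6.49264×10^7 km.
Transfer-ellipse semi-major axis a_t = (r₁ + r₂)/2 = (2.12432×10^8 + 6.49264×10^7)/2 = 1.386792×10^8 km.
At r₁ the circular-orbit speed is v₁ = √(μ/r₁) = 24.983 km/s.
Transfer-orbit speed at r₁ (vis-viva equation): v_a = √[μ(2/r₁ − 1/a_t)] = 17.094 km/s.
First burn Δv₁ = |v_a − v₁| = 7.889 km/s.
Circular speed at r₂: v₂ = √(μ/r₂) = 45.19 km/s.
Transfer-orbit speed at r₂: v_p = √[μ(2/r₂ − 1/a_t)] = 55.93 km/s.
Second burn Δv₂ = |v₂ − v_p| = 10.74 km/s.
Total Δv = Δv₁ + Δv₂ = 18.63 km/s.

Δv = 18.6 km/s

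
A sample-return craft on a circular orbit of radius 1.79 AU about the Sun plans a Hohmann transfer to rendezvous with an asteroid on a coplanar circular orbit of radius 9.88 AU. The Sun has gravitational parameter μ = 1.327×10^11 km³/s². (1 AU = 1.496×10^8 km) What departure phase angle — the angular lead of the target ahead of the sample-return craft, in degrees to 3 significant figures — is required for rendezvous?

φ = 98.3°

In km: r₁ = 1.79 × 1.496×10^8 = 2.67784×10^8 km; r₂ = 9.88 × 1.496×10^8 = 1.478048×10^9 km.
The Hohmann ellipse has a_t = (r₁ + r₂)/2 = 8.72916×10^8 km.
The half-period of the transfer ellipse is t = π√(a_t³/μ) = 2.224×10^8 s.
The target's mean motion on its circular orbit is ω₂ = √(μ/r₂³) = 6.411×10^-9 rad/s.
Angle swept by the target during transfer: ω₂·t = 1.426 rad = 81.70°.
Arrival is 180° from departure on the ellipse, so φ = 180° − 81.70° = 98.3°.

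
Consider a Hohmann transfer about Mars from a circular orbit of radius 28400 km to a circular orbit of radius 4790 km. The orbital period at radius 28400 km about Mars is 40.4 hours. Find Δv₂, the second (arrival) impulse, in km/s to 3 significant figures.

From Kepler's third law T² = 4π²r³/μ at r = 28400 km, T = 40.4 hours = 40.4 × 3600 s = 1.4544×10^5 s: μ = 4π²r³/T² = 42751.1 km³/s².
Semi-major axis of the transfer orbit: a_t = (28400 + 4790)/2 = 16595 km.
Circular speed at r = 4790 km: v_c = √(μ/r) = 2.9875 km/s.
Transfer-orbit speed at the same r (vis-viva, a = a_t): v_t = √[μ(2/r − 1/a_t)] = 3.9082 km/s.
Δv₂ = |v_t − v_c| = |3.9082 − 2.9875| = 0.9207 km/s.

Δv₂ = 0.921 km/s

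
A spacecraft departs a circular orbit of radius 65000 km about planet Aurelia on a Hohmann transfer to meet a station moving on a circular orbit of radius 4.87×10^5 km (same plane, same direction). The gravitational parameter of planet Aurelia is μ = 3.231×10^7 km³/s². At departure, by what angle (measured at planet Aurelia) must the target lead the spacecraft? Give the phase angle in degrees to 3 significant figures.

Transfer-ellipse semi-major axis a_t = (r₁ + r₂)/2 = (65000 + 4.870×10^5)/2 = 2.760×10^5 km.
Transfer time t = π√(a_t³/μ) = 80139.2 s.
The target's mean motion on its circular orbit is ω₂ = √(μ/r₂³) = 1.67253×10^-5 rad/s.
Angle swept by the target during transfer: ω₂·t = 1.3404 rad = 76.80°.
Arrival is 180° from departure on the ellipse, so φ = 180° − 76.80° = 103°.

φ = 103°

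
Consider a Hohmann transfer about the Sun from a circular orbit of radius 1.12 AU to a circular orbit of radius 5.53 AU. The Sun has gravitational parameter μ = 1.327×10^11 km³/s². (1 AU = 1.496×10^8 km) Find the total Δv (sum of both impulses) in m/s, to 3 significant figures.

Δv = 13500 m/s

In km: r₁ = 1.12 × 1.496×10^8 = 1.67552×10^8 km; r₂ = 5.53 × 1.496×10^8 = 8.27288×10^8 km.
Transfer-ellipse semi-major axis a_t = (r₁ + r₂)/2 = (1.67552×10^8 + 8.27288×10^8)/2 = 4.9742×10^8 km.
At r₁ the circular-orbit speed is v₁ = √(μ/r₁) = 28.142 km/s.
Transfer-orbit speed at r₁ (v² = μ(2/r − 1/a)): v_p = √[μ(2/r₁ − 1/a_t)] = 36.293 km/s.
First burn Δv₁ = |v_p − v₁| = 8.1510 km/s.
At r₂, v₂ = √(μ/r₂) = 12.6651 km/s.
Transfer-orbit speed at r₂: v_a = √[μ(2/r₂ − 1/a_t)] = 7.35056 km/s.
Second burn Δv₂ = |v₂ − v_a| = 5.3145 km/s.
Δv = Δv₁ + Δv₂ = 8.1510 + 5.3145 = 13.47 km/s.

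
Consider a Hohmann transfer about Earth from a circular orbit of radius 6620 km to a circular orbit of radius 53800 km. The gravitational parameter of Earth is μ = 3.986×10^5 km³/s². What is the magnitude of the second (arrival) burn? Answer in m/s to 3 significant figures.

Δv₂ = 1450 m/s

Semi-major axis of the transfer orbit: a_t = (6620 + 53800)/2 = 30210 km.
On the circular orbit at r = 53800 km, v_c = √(μ/r) = 2.722 km/s.
Transfer-orbit speed at the same r (vis-viva, a = a_t): v_t = √[μ(2/r − 1/a_t)] = 1.274 km/s.
Δv₂ = |v_t − v_c| = |1.274 − 2.722| = 1.448 km/s.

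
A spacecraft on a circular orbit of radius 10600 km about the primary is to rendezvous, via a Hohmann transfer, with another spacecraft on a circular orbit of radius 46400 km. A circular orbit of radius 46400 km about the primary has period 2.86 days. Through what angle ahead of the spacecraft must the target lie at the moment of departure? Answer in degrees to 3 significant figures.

φ = 93.4°

From Kepler's third law T² = 4π²r³/μ at r = 46400 km, T = 2.86 days = 2.86 × 86400 s = 2.47104×10^5 s: μ = 4π²r³/T² = 64588.3 km³/s².
Semi-major axis of the transfer orbit: a_t = (10600 + 46400)/2 = 28500 km.
The half-period of the transfer ellipse is t = π√(a_t³/μ) = 59475.8 s.
Target angular speed ω₂ = √(μ/r₂³) = 2.54273×10^-5 rad/s.
Angle swept by the target during transfer: ω₂·t = 1.51231 rad = 86.649°.
Arrival is 180° from departure on the ellipse, so φ = 180° − 86.649° = 93.4°.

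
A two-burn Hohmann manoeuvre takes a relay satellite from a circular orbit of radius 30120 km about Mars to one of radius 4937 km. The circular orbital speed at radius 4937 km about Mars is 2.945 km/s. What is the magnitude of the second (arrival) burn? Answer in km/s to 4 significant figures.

Δv₂ = 0.9155 km/s

From the circular-orbit relation v² = μ/r at r = 4937 km: μ = v²r = (2.945)² × 4937 = 42818.7 km³/s².
Semi-major axis of the transfer orbit: a_t = (30120 + 4937)/2 = 17528.5 km.
On the circular orbit at r = 4937 km, v_c = √(μ/r) = 2.9450 km/s.
Vis-viva on the transfer ellipse at r = 4937 km gives v_t = √[μ(2/r − 1/a_t)] = 3.8605 km/s.
Δv₂ = |v_t − v_c| = |3.8605 − 2.9450| = 0.9155 km/s.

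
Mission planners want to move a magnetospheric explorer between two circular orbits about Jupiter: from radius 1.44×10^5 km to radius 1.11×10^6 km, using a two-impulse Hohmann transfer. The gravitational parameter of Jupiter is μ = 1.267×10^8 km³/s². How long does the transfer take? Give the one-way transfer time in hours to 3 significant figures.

The Hohmann ellipse has a_t = (r₁ + r₂)/2 = 6.270×10^5 km.
Half the transfer-orbit period gives t = π√(a_t³/μ) = 1.386×10^5 s.
Converting: 1.386×10^5 s ÷ 3600 s/hour = 38.5 hours.

t = 38.5 hours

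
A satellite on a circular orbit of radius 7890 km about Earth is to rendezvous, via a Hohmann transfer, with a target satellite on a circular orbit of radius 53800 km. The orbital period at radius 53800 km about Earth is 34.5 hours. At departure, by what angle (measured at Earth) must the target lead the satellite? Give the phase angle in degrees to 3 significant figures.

φ = 102°

From Kepler's third law T² = 4π²r³/μ at r = 53800 km, T = 34.5 hours = 34.5 × 3600 s = 1.242×10^5 s: μ = 4π²r³/T² = 3.98532×10^5 km³/s².
Semi-major axis of the transfer orbit: a_t = (7890 + 53800)/2 = 30845 km.
The half-period of the transfer ellipse is t = π√(a_t³/μ) = 26958 s.
The target's mean motion on its circular orbit is ω₂ = √(μ/r₂³) = 5.0589×10^-5 rad/s.
Angle swept by the target during transfer: ω₂·t = 1.3638 rad = 78.14°.
Arrival is 180° from departure on the ellipse, so φ = 180° − 78.14° = 102°.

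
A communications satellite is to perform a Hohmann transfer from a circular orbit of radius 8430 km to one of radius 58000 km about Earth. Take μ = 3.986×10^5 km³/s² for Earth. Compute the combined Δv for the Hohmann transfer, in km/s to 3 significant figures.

Δv = 3.51 km/s

The Hohmann ellipse has a_t = (r₁ + r₂)/2 = 33215 km.
Circular speed at r₁: v₁ = √(μ/r₁) = √(3.986×10^5/8430) = 6.8763 km/s.
Transfer-orbit speed at r₁ (vis-viva equation): v_p = √[μ(2/r₁ − 1/a_t)] = 9.0866 km/s.
First burn Δv₁ = |v_p − v₁| = 2.210 km/s.
Circular speed at r₂: v₂ = √(μ/r₂) = 2.622 km/s.
Transfer-orbit speed at r₂: v_a = √[μ(2/r₂ − 1/a_t)] = 1.321 km/s.
Second burn Δv₂ = |v₂ − v_a| = 1.301 km/s.
Total Δv = Δv₁ + Δv₂ = 3.511 km/s.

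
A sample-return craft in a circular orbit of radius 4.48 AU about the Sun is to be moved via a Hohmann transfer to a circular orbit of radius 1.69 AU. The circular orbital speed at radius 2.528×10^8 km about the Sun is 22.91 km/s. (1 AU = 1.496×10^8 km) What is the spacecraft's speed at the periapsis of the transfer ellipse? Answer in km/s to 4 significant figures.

From the circular-orbit relation v² = μ/r at r = 2.528×10^8 km: μ = v²r = (22.91)² × 2.528×10^8 = 1.32687×10^11 km³/s².
In km: r₁ = 4.48 × 1.496×10^8 = 6.70208×10^8 km; r₂ = 1.69 × 1.496×10^8 = 2.52824×10^8 km.
Semi-major axis of the transfer orbit: a_t = (6.70208×10^8 + 2.52824×10^8)/2 = 4.61516×10^8 km.
At periapsis, r = 2.52824×10^8 km.
Applying v² = μ(2/r − 1/a_t): v = 27.61 km/s.

v = 27.61 km/s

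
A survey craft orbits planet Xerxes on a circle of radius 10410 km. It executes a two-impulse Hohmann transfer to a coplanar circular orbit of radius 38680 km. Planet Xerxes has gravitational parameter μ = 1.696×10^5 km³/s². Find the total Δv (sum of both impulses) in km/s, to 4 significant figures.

Transfer-ellipse semi-major axis a_t = (r₁ + r₂)/2 = (10410 + 38680)/2 = 24545 km.
Circular speed at r₁: v₁ = √(μ/r₁) = √(1.696×10^5/10410) = 4.036 km/s.
On the transfer ellipse at r₁, v² = μ(2/r − 1/a) gives v_p = √[μ(2/r₁ − 1/a_t)] = 5.067 km/s.
First burn Δv₁ = |v_p − v₁| = 1.031 km/s.
Circular speed at r₂: v₂ = √(μ/r₂) = 2.0940 km/s.
Transfer-orbit speed at r₂: v_a = √[μ(2/r₂ − 1/a_t)] = 1.3637 km/s.
Second burn Δv₂ = |v₂ − v_a| = 0.7303 km/s.
Δv = Δv₁ + Δv₂ = 1.031 + 0.7303 = 1.761 km/s.

Δv = 1.761 km/s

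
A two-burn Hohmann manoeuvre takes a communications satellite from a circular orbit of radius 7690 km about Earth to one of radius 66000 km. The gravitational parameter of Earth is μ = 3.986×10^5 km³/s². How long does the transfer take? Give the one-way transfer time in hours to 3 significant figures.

t = 9.78 hours

Semi-major axis of the transfer orbit: a_t = (7690 + 66000)/2 = 36845 km.
By Kepler's third law the transfer-orbit period is T = 2π√(a_t³/μ), so t = T/2 = 35192 s.
Converting: 35192 s ÷ 3600 s/hour = 9.78 hours.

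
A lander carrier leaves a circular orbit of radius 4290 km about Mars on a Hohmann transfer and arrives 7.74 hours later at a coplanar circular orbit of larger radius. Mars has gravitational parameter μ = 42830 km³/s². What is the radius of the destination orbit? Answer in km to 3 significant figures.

r₂ = 25700 km

Transfer time t = 7.74 hours = 27864 s, and t = π√(a_t³/μ).
So a_t = (μ t²/π²)^(1/3) = (42830 × (27864)² / π²)^(1/3) = 14991 km.
Since a_t = (r₁ + r₂)/2, r₂ = 2a_t − r₁ = 2×14991 − 4290 = 25692 km.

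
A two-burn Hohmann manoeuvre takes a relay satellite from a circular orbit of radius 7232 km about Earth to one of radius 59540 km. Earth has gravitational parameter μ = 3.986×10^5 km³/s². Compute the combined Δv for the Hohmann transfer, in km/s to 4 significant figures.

Transfer-ellipse semi-major axis a_t = (r₁ + r₂)/2 = (7232 + 59540)/2 = 33386 km.
At r₁ the circular-orbit speed is v₁ = √(μ/r₁) = 7.424 km/s.
On the transfer ellipse at r₁, v² = μ(2/r − 1/a) gives v_p = √[μ(2/r₁ − 1/a_t)] = 9.914 km/s.
First burn Δv₁ = |v_p − v₁| = 2.490 km/s.
Circular speed at r₂: v₂ = √(μ/r₂) = 2.587 km/s.
Transfer-orbit speed at r₂: v_a = √[μ(2/r₂ − 1/a_t)] = 1.204 km/s.
Second burn Δv₂ = |v₂ − v_a| = 1.383 km/s.
Total Δv = Δv₁ + Δv₂ = 3.873 km/s.

Δv = 3.873 km/s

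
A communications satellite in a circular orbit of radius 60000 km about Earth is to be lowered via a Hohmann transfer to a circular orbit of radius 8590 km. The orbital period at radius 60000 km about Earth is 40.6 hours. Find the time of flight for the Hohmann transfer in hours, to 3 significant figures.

From Kepler's third law T² = 4π²r³/μ at r = 60000 km, T = 40.6 hours = 40.6 × 3600 s = 1.4616×10^5 s: μ = 4π²r³/T² = 3.99169×10^5 km³/s².
Transfer-ellipse semi-major axis a_t = (r₁ + r₂)/2 = (60000 + 8590)/2 = 34295 km.
By Kepler's third law the transfer-orbit period is T = 2π√(a_t³/μ), so t = T/2 = 31580 s.
Converting: 31580 s ÷ 3600 s/hour = 8.77 hours.

t = 8.77 hours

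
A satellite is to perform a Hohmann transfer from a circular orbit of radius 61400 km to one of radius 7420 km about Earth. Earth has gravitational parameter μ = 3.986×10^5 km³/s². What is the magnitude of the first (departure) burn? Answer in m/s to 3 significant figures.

Δv₁ = 1360 m/s

Transfer-ellipse semi-major axis a_t = (r₁ + r₂)/2 = (61400 + 7420)/2 = 34410 km.
Circular speed at r = 61400 km: v_c = √(μ/r) = 2.548 km/s.
Transfer-orbit speed at the same r (vis-viva, a = a_t): v_t = √[μ(2/r − 1/a_t)] = 1.183 km/s.
Δv₁ = |v_t − v_c| = |1.183 − 2.548| = 1.365 km/s.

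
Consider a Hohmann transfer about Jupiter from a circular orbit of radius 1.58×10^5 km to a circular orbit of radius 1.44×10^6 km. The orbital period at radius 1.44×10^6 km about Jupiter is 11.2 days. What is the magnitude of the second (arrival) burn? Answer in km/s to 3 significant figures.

Δv₂ = 5.19 km/s

From Kepler's third law T² = 4π²r³/μ at r = 1.44×10^6 km, T = 11.2 days = 11.2 × 86400 s = 9.6768×10^5 s: μ = 4π²r³/T² = 1.25888×10^8 km³/s².
Semi-major axis of the transfer orbit: a_t = (1.580×10^5 + 1.440×10^6)/2 = 7.990×10^5 km.
Circular speed at r = 1.440×10^6 km: v_c = √(μ/r) = 9.350 km/s.
Vis-viva on the transfer ellipse at r = 1.440×10^6 km gives v_t = √[μ(2/r − 1/a_t)] = 4.158 km/s.
Δv₂ = |v_t − v_c| = |4.158 − 9.350| = 5.192 km/s.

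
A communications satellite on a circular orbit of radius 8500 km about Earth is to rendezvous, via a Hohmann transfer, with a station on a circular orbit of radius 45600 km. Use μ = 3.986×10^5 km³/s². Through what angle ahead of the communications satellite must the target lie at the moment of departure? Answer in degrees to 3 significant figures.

φ = 97.8°

Semi-major axis of the transfer orbit: a_t = (8500 + 45600)/2 = 27050 km.
Transfer time t = π√(a_t³/μ) = 22137.7 s.
The target's mean motion on its circular orbit is ω₂ = √(μ/r₂³) = 6.48368×10^-5 rad/s.
Angle swept by the target during transfer: ω₂·t = 1.4353 rad = 82.24°.
The communications satellite traverses 180° on the transfer ellipse, so the target must lead by 180° − 82.24° = 97.8°.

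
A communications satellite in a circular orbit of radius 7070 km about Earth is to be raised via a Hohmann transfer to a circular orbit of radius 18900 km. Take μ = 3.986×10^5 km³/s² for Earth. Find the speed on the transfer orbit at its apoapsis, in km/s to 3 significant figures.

v = 3.39 km/s

Semi-major axis of the transfer orbit: a_t = (7070 + 18900)/2 = 12985 km.
At apoapsis, r = 18900 km.
From the vis-viva equation, v = √[μ(2/r − 1/a_t)] = 3.389 km/s.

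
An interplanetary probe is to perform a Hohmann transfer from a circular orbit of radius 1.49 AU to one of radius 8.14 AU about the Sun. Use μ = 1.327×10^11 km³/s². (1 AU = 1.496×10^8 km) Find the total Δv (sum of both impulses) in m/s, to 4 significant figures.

Δv = 11960 m/s

In km: r₁ = 1.49 × 1.496×10^8 = 2.22904×10^8 km; r₂ = 8.14 × 1.496×10^8 = 1.217744×10^9 km.
Transfer-ellipse semi-major axis a_t = (r₁ + r₂)/2 = (2.22904×10^8 + 1.217744×10^9)/2 = 7.20324×10^8 km.
Circular speed at r₁: v₁ = √(μ/r₁) = √(1.327×10^11/2.22904×10^8) = 24.399 km/s.
Transfer-orbit speed at r₁ (vis-viva equation): v_p = √[μ(2/r₁ − 1/a_t)] = 31.724 km/s.
First burn Δv₁ = |v_p − v₁| = 7.325 km/s.
Circular speed at r₂: v₂ = √(μ/r₂) = 10.439 km/s.
Transfer-orbit speed at r₂: v_a = √[μ(2/r₂ − 1/a_t)] = 5.8070 km/s.
Second burn Δv₂ = |v₂ − v_a| = 4.632 km/s.
Δv = Δv₁ + Δv₂ = 7.325 + 4.632 = 11.96 km/s.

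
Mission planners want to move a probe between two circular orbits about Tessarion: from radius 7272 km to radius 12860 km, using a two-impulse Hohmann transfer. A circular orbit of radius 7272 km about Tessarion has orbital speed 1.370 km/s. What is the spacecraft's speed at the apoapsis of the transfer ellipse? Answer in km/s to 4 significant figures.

v = 0.8756 km/s

From the circular-orbit relation v² = μ/r at r = 7272 km: μ = v²r = (1.370)² × 7272 = 13648.8 km³/s².
The Hohmann ellipse has a_t = (r₁ + r₂)/2 = 10066 km.
At apoapsis, r = 12860 km.
Applying v² = μ(2/r − 1/a_t): v = 0.8756 km/s.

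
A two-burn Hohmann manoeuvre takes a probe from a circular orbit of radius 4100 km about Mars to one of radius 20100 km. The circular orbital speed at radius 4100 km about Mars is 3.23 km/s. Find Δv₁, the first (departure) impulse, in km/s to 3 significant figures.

Δv₁ = 0.933 km/s

From the circular-orbit relation v² = μ/r at r = 4100 km: μ = v²r = (3.23)² × 4100 = 42774.9 km³/s².
The Hohmann ellipse has a_t = (r₁ + r₂)/2 = 12100 km.
Circular speed at r = 4100 km: v_c = √(μ/r) = 3.230 km/s.
Vis-viva on the transfer ellipse at r = 4100 km gives v_t = √[μ(2/r − 1/a_t)] = 4.163 km/s.
Δv₁ = |v_t − v_c| = |4.163 − 3.230| = 0.9330 km/s.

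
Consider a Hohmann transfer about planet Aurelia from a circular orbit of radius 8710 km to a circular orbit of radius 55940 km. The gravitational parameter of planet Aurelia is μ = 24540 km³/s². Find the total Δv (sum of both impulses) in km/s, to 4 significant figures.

Δv = 0.8481 km/s

The Hohmann ellipse has a_t = (r₁ + r₂)/2 = 32325 km.
Circular speed at r₁: v₁ = √(μ/r₁) = √(24540/8710) = 1.6785 km/s.
Transfer-orbit speed at r₁ (vis-viva equation): v_p = √[μ(2/r₁ − 1/a_t)] = 2.2081 km/s.
First burn Δv₁ = |v_p − v₁| = 0.5296 km/s.
Circular speed at r₂: v₂ = √(μ/r₂) = 0.6623 km/s.
Transfer-orbit speed at r₂: v_a = √[μ(2/r₂ − 1/a_t)] = 0.3438 km/s.
Second burn Δv₂ = |v₂ − v_a| = 0.3185 km/s.
Total Δv = Δv₁ + Δv₂ = 0.8481 km/s.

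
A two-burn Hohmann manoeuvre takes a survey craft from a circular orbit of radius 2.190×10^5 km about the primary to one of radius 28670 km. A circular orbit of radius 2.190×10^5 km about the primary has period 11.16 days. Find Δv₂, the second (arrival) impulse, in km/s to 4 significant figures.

From Kepler's third law T² = 4π²r³/μ at r = 2.190×10^5 km, T = 11.16 days = 11.16 × 86400 s = 9.64224×10^5 s: μ = 4π²r³/T² = 4.46001×10^5 km³/s².
Transfer-ellipse semi-major axis a_t = (r₁ + r₂)/2 = (2.190×10^5 + 28670)/2 = 1.23835×10^5 km.
Circular speed at r = 28670 km: v_c = √(μ/r) = 3.944 km/s.
Vis-viva on the transfer ellipse at r = 28670 km gives v_t = √[μ(2/r − 1/a_t)] = 5.245 km/s.
Δv₂ = |v_t − v_c| = |5.245 − 3.944| = 1.301 km/s.

Δv₂ = 1.301 km/s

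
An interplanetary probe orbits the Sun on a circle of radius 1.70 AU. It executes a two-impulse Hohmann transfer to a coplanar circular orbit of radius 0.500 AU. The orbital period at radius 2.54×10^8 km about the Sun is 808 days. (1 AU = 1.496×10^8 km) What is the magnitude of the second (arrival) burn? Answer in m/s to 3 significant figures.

From Kepler's third law T² = 4π²r³/μ at r = 2.54×10^8 km, T = 808 days = 808 × 86400 s = 6.98112×10^7 s: μ = 4π²r³/T² = 1.32743×10^11 km³/s².
In km: r₁ = 1.70 × 1.496×10^8 = 2.5432×10^8 km; r₂ = 0.500 × 1.496×10^8 = 7.480×10^7 km.
Transfer-ellipse semi-major axis a_t = (r₁ + r₂)/2 = (2.5432×10^8 + 7.480×10^7)/2 = 1.6456×10^8 km.
On the circular orbit at r = 7.480×10^7 km, v_c = √(μ/r) = 42.13 km/s.
Vis-viva on the transfer ellipse at r = 7.480×10^7 km gives v_t = √[μ(2/r − 1/a_t)] = 52.37 km/s.
Δv₂ = |v_t − v_c| = |52.37 − 42.13| = 10.24 km/s.

Δv₂ = 10200 m/s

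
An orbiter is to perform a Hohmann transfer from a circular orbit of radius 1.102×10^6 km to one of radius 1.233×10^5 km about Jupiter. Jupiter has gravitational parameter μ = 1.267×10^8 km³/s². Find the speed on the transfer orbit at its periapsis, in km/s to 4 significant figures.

Transfer-ellipse semi-major axis a_t = (r₁ + r₂)/2 = (1.102×10^6 + 1.233×10^5)/2 = 6.1265×10^5 km.
The periapsis of the transfer ellipse is at r = 1.233×10^5 km.
From the vis-viva equation, v = √[μ(2/r − 1/a_t)] = 42.99 km/s.

v = 42.99 km/s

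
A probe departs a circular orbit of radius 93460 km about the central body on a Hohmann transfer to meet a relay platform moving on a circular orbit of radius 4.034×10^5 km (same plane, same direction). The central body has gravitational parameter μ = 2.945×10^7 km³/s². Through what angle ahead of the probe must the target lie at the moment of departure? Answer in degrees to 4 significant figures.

Semi-major axis of the transfer orbit: a_t = (93460 + 4.034×10^5)/2 = 2.4843×10^5 km.
Transfer time t = π√(a_t³/μ) = 71683 s.
The target's mean motion on its circular orbit is ω₂ = √(μ/r₂³) = 2.1181×10^-5 rad/s.
Angle swept by the target during transfer: ω₂·t = 1.5183 rad = 86.99°.
The probe traverses 180° on the transfer ellipse, so the target must lead by 180° − 86.99° = 93.01°.

φ = 93.01°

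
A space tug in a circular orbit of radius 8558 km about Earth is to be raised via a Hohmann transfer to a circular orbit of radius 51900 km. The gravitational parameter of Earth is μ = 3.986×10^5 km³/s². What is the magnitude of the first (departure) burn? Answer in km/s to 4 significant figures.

Semi-major axis of the transfer orbit: a_t = (8558 + 51900)/2 = 30229 km.
On the circular orbit at r = 8558 km, v_c = √(μ/r) = 6.8247 km/s.
Transfer-orbit speed at the same r (vis-viva, a = a_t): v_t = √[μ(2/r − 1/a_t)] = 8.9424 km/s.
Δv₁ = |v_t − v_c| = |8.9424 − 6.8247| = 2.118 km/s.

Δv₁ = 2.118 km/s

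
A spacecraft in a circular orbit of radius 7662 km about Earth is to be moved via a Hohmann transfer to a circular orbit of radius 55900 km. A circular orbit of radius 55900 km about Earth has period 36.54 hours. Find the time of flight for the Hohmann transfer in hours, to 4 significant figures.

t = 7.832 hours

From Kepler's third law T² = 4π²r³/μ at r = 55900 km, T = 36.54 hours = 36.54 × 3600 s = 1.31544×10^5 s: μ = 4π²r³/T² = 3.98523×10^5 km³/s².
Transfer-ellipse semi-major axis a_t = (r₁ + r₂)/2 = (7662 + 55900)/2 = 31781 km.
By Kepler's third law the transfer-orbit period is T = 2π√(a_t³/μ), so t = T/2 = 28195 s.
Converting: 28195 s ÷ 3600 s/hour = 7.832 hours.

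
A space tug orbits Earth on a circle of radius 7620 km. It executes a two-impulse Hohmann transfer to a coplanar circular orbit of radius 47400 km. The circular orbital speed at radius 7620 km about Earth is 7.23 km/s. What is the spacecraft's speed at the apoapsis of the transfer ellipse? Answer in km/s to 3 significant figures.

v = 1.53 km/s

From the circular-orbit relation v² = μ/r at r = 7620 km: μ = v²r = (7.23)² × 7620 = 3.98319×10^5 km³/s².
The Hohmann ellipse has a_t = (r₁ + r₂)/2 = 27510 km.
The apoapsis of the transfer ellipse is at r = 47400 km.
From the vis-viva equation, v = √[μ(2/r − 1/a_t)] = 1.526 km/s.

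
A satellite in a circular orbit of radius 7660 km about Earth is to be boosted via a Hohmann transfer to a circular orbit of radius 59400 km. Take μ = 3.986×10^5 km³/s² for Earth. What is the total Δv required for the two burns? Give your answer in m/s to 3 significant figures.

Δv = 3740 m/s

Semi-major axis of the transfer orbit: a_t = (7660 + 59400)/2 = 33530 km.
At r₁ the circular-orbit speed is v₁ = √(μ/r₁) = 7.2136 km/s.
Transfer-orbit speed at r₁ (v² = μ(2/r − 1/a)): v_p = √[μ(2/r₁ − 1/a_t)] = 9.6013 km/s.
First burn Δv₁ = |v_p − v₁| = 2.388 km/s.
At r₂, v₂ = √(μ/r₂) = 2.590 km/s.
Transfer-orbit speed at r₂: v_a = √[μ(2/r₂ − 1/a_t)] = 1.238 km/s.
Second burn Δv₂ = |v₂ − v_a| = 1.352 km/s.
Δv = Δv₁ + Δv₂ = 2.388 + 1.352 = 3.740 km/s.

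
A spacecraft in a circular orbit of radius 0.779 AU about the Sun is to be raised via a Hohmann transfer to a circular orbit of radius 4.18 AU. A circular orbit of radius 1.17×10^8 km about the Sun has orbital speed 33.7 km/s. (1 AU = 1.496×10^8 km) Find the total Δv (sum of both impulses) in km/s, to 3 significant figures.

From the circular-orbit relation v² = μ/r at r = 1.17×10^8 km: μ = v²r = (33.7)² × 1.17×10^8 = 1.32876×10^11 km³/s².
In km: r₁ = 0.779 × 1.496×10^8 = 1.165384×10^8 km; r₂ = 4.18 × 1.496×10^8 = 6.25328×10^8 km.
Transfer-ellipse semi-major axis a_t = (r₁ + r₂)/2 = (1.165384×10^8 + 6.25328×10^8)/2 = 3.709332×10^8 km.
Circular speed at r₁: v₁ = √(μ/r₁) = √(1.32876×10^11/1.165384×10^8) = 33.7667 km/s.
Transfer-orbit speed at r₁ (vis-viva): v_p = √[μ(2/r₁ − 1/a_t)] = 43.8424 km/s.
First burn Δv₁ = |v_p − v₁| = 10.076 km/s.
At r₂, v₂ = √(μ/r₂) = 14.577 km/s.
Transfer-orbit speed at r₂: v_a = √[μ(2/r₂ − 1/a_t)] = 8.1706 km/s.
Second burn Δv₂ = |v₂ − v_a| = 6.4064 km/s.
Δv = Δv₁ + Δv₂ = 10.076 + 6.4064 = 16.48 km/s.

Δv = 16.5 km/s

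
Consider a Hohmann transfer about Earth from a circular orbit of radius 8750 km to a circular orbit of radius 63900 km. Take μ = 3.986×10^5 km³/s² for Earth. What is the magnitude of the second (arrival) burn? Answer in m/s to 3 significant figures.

Δv₂ = 1270 m/s

Transfer-ellipse semi-major axis a_t = (r₁ + r₂)/2 = (8750 + 63900)/2 = 36325 km.
Circular speed at r = 63900 km: v_c = √(μ/r) = 2.498 km/s.
Vis-viva on the transfer ellipse at r = 63900 km gives v_t = √[μ(2/r − 1/a_t)] = 1.226 km/s.
Δv₂ = |v_t − v_c| = |1.226 − 2.498| = 1.272 km/s.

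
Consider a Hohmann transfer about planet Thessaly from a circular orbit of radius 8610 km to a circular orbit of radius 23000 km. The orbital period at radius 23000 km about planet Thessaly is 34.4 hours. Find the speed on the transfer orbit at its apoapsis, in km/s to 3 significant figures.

v = 0.861 km/s

From Kepler's third law T² = 4π²r³/μ at r = 23000 km, T = 34.4 hours = 34.4 × 3600 s = 1.2384×10^5 s: μ = 4π²r³/T² = 31320.0 km³/s².
Transfer-ellipse semi-major axis a_t = (r₁ + r₂)/2 = (8610 + 23000)/2 = 15805 km.
The apoapsis of the transfer ellipse is at r = 23000 km.
Vis-viva: v = √[μ(2/r − 1/a_t)] = √[31320.0 × (2/23000 − 1/15805)] = 0.8613 km/s.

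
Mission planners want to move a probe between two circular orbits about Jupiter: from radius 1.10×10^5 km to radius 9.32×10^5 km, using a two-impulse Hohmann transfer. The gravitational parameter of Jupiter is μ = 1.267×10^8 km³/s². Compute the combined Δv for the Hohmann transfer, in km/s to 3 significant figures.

Transfer-ellipse semi-major axis a_t = (r₁ + r₂)/2 = (1.100×10^5 + 9.320×10^5)/2 = 5.210×10^5 km.
Circular speed at r₁: v₁ = √(μ/r₁) = √(1.267×10^8/1.100×10^5) = 33.938 km/s.
On the transfer ellipse at r₁, vis-viva gives v_p = √[μ(2/r₁ − 1/a_t)] = 45.392 km/s.
First burn Δv₁ = |v_p − v₁| = 11.454 km/s.
At r₂, v₂ = √(μ/r₂) = 11.65951 km/s.
Transfer-orbit speed at r₂: v_a = √[μ(2/r₂ − 1/a_t)] = 5.357446 km/s.
Second burn Δv₂ = |v₂ − v_a| = 6.3021 km/s.
Total Δv = Δv₁ + Δv₂ = 17.76 km/s.

Δv = 17.8 km/s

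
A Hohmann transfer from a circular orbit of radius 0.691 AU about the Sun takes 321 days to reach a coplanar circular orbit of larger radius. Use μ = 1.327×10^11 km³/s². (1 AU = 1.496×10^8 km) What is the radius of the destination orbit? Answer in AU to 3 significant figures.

In km: r₁ = 0.691 × 1.496×10^8 = 1.033736×10^8 km.
Transfer time t = 321 days = 2.77344×10^7 s, and t = π√(a_t³/μ).
So a_t = (μ t²/π²)^(1/3) = (1.327×10^11 × (2.77344×10^7)² / π²)^(1/3) = 2.1787×10^8 km.
Since a_t = (r₁ + r₂)/2, r₂ = 2a_t − r₁ = 2×2.1787×10^8 − 1.033736×10^8 = 3.323664×10^8 km.
In AU: r₂ = 3.323664×10^8 / 1.496×10^8 = 2.22 AU.

r₂ = 2.22 AU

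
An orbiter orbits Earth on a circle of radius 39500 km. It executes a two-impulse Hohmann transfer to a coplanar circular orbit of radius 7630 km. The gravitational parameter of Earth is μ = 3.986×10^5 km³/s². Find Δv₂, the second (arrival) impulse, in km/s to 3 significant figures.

Semi-major axis of the transfer orbit: a_t = (39500 + 7630)/2 = 23565 km.
On the circular orbit at r = 7630 km, v_c = √(μ/r) = 7.228 km/s.
Vis-viva on the transfer ellipse at r = 7630 km gives v_t = √[μ(2/r − 1/a_t)] = 9.358 km/s.
Δv₂ = |v_t − v_c| = |9.358 − 7.228| = 2.130 km/s.

Δv₂ = 2.13 km/s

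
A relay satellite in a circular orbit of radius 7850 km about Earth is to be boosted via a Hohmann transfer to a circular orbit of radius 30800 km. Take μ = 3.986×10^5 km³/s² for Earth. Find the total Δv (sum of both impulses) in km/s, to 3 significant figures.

The Hohmann ellipse has a_t = (r₁ + r₂)/2 = 19325 km.
At r₁ the circular-orbit speed is v₁ = √(μ/r₁) = 7.126 km/s.
Transfer-orbit speed at r₁ (v² = μ(2/r − 1/a)): v_p = √[μ(2/r₁ − 1/a_t)] = 8.996 km/s.
First burn Δv₁ = |v_p − v₁| = 1.870 km/s.
At r₂, v₂ = √(μ/r₂) = 3.5974 km/s.
Transfer-orbit speed at r₂: v_a = √[μ(2/r₂ − 1/a_t)] = 2.2928 km/s.
Second burn Δv₂ = |v₂ − v_a| = 1.305 km/s.
Total Δv = Δv₁ + Δv₂ = 3.175 km/s.

Δv = 3.17 km/s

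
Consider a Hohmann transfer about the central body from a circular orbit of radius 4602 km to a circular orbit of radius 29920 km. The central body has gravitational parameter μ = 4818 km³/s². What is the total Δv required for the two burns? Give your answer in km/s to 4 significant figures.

Transfer-ellipse semi-major axis a_t = (r₁ + r₂)/2 = (4602 + 29920)/2 = 17261 km.
Circular speed at r₁: v₁ = √(μ/r₁) = √(4818/4602) = 1.0232 km/s.
On the transfer ellipse at r₁, vis-viva gives v_p = √[μ(2/r₁ − 1/a_t)] = 1.3471 km/s.
First burn Δv₁ = |v_p − v₁| = 0.3239 km/s.
Circular speed at r₂: v₂ = √(μ/r₂) = 0.4013 km/s.
Transfer-orbit speed at r₂: v_a = √[μ(2/r₂ − 1/a_t)] = 0.2072 km/s.
Second burn Δv₂ = |v₂ − v_a| = 0.1941 km/s.
Total Δv = Δv₁ + Δv₂ = 0.5180 km/s.

Δv = 0.5180 km/s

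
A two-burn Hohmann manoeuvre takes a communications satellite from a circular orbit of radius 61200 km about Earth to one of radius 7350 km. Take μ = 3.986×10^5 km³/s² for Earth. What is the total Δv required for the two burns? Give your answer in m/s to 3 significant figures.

The Hohmann ellipse has a_t = (r₁ + r₂)/2 = 34275 km.
Circular speed at r₁: v₁ = √(μ/r₁) = √(3.986×10^5/61200) = 2.552 km/s.
Transfer-orbit speed at r₁ (vis-viva equation): v_a = √[μ(2/r₁ − 1/a_t)] = 1.182 km/s.
First burn Δv₁ = |v_a − v₁| = 1.370 km/s.
At r₂, v₂ = √(μ/r₂) = 7.364 km/s.
Transfer-orbit speed at r₂: v_p = √[μ(2/r₂ − 1/a_t)] = 9.840 km/s.
Second burn Δv₂ = |v₂ − v_p| = 2.476 km/s.
Total Δv = Δv₁ + Δv₂ = 3.846 km/s.

Δv = 3850 m/s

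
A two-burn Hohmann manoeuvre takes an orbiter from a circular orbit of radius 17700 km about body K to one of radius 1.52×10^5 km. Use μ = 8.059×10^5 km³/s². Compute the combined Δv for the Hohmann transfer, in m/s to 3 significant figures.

Transfer-ellipse semi-major axis a_t = (r₁ + r₂)/2 = (17700 + 1.520×10^5)/2 = 84850 km.
At r₁ the circular-orbit speed is v₁ = √(μ/r₁) = 6.7477 km/s.
Transfer-orbit speed at r₁ (v² = μ(2/r − 1/a)): v_p = √[μ(2/r₁ − 1/a_t)] = 9.0313 km/s.
First burn Δv₁ = |v_p − v₁| = 2.284 km/s.
At r₂, v₂ = √(μ/r₂) = 2.303 km/s.
Transfer-orbit speed at r₂: v_a = √[μ(2/r₂ − 1/a_t)] = 1.052 km/s.
Second burn Δv₂ = |v₂ − v_a| = 1.251 km/s.
Total Δv = Δv₁ + Δv₂ = 3.535 km/s.

Δv = 3530 m/s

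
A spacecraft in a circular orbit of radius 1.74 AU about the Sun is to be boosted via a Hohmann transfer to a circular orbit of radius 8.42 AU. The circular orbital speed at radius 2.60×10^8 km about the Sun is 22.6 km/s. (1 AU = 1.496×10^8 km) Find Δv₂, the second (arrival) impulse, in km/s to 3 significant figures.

From the circular-orbit relation v² = μ/r at r = 2.60×10^8 km: μ = v²r = (22.6)² × 2.60×10^8 = 1.32798×10^11 km³/s².
In km: r₁ = 1.74 × 1.496×10^8 = 2.60304×10^8 km; r₂ = 8.42 × 1.496×10^8 = 1.259632×10^9 km.
Semi-major axis of the transfer orbit: a_t = (2.60304×10^8 + 1.259632×10^9)/2 = 7.59968×10^8 km.
On the circular orbit at r = 1.259632×10^9 km, v_c = √(μ/r) = 10.268 km/s.
Vis-viva on the transfer ellipse at r = 1.259632×10^9 km gives v_t = √[μ(2/r − 1/a_t)] = 6.0092 km/s.
Δv₂ = |v_t − v_c| = |6.0092 − 10.268| = 4.259 km/s.

Δv₂ = 4.26 km/s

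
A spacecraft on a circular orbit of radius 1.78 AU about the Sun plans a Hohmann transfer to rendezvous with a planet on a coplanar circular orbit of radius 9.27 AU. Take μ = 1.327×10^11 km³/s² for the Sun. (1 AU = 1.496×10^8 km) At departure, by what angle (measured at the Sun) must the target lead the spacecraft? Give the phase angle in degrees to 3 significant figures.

φ = 97.2°

In km: r₁ = 1.78 × 1.496×10^8 = 2.66288×10^8 km; r₂ = 9.27 × 1.496×10^8 = 1.386792×10^9 km.
The Hohmann ellipse has a_t = (r₁ + r₂)/2 = 8.2654×10^8 km.
Transfer time t = π√(a_t³/μ) = 2.0493×10^8 s.
Target angular speed ω₂ = √(μ/r₂³) = 7.0537×10^-9 rad/s.
Angle swept by the target during transfer: ω₂·t = 1.4455 rad = 82.82°.
The spacecraft traverses 180° on the transfer ellipse, so the target must lead by 180° − 82.82° = 97.2°.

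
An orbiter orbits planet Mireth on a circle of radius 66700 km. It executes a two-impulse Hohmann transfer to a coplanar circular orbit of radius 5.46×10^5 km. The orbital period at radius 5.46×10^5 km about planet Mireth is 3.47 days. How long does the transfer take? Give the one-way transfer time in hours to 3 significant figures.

t = 17.5 hours

From Kepler's third law T² = 4π²r³/μ at r = 5.46×10^5 km, T = 3.47 days = 3.47 × 86400 s = 2.99808×10^5 s: μ = 4π²r³/T² = 7.14910×10^7 km³/s².
The Hohmann ellipse has a_t = (r₁ + r₂)/2 = 3.0635×10^5 km.
Transfer time t = π√(a_t³/μ) = π√((3.0635×10^5)³ / 7.14910×10^7) = 63000 s.
Converting: 63000 s ÷ 3600 s/hour = 17.5 hours.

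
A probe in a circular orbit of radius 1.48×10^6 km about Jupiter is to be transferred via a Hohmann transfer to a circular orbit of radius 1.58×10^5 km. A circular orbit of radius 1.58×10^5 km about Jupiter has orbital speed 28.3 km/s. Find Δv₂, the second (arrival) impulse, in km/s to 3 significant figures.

Δv₂ = 9.74 km/s

From the circular-orbit relation v² = μ/r at r = 1.58×10^5 km: μ = v²r = (28.3)² × 1.58×10^5 = 1.26541×10^8 km³/s².
Transfer-ellipse semi-major axis a_t = (r₁ + r₂)/2 = (1.480×10^6 + 1.580×10^5)/2 = 8.190×10^5 km.
Circular speed at r = 1.580×10^5 km: v_c = √(μ/r) = 28.300 km/s.
Transfer-orbit speed at the same r (vis-viva, a = a_t): v_t = √[μ(2/r − 1/a_t)] = 38.043 km/s.
Δv₂ = |v_t − v_c| = |38.043 − 28.300| = 9.743 km/s.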